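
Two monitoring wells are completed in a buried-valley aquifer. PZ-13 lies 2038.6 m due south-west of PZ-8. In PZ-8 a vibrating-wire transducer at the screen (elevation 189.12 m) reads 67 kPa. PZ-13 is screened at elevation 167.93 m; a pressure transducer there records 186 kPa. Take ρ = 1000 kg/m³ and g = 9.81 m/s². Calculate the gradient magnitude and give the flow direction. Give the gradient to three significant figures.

Pressure head at PZ-8: ψ = P/(ρg) = 67×1000 / (1000 × 9.81) = 6.83 m.
Total head at PZ-8: h = z + ψ = 189.12 + 6.83 = 195.95 m.
Pressure head at PZ-13: ψ = P/(ρg) = 186×1000 / (1000 × 9.81) = 18.96 m.
Total head at PZ-13: h = z + ψ = 167.93 + 18.96 = 186.89 m.
Head difference: h(PZ-8) − h(PZ-13) = 195.95 − 186.89 = 9.06 m.
Hydraulic gradient: i = |Δh| / L = 9.06 / 2038.6 = 0.00444.
Flow is from higher to lower head: from PZ-8 toward PZ-13, i.e. toward the south-west.

i ≈ 0.00444; groundwater flows toward the south-west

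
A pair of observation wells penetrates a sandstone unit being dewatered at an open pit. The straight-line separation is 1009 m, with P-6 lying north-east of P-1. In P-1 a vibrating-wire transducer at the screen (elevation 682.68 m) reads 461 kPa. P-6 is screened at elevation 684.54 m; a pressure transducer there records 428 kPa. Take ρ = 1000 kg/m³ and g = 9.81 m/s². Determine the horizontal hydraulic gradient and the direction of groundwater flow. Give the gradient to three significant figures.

Pressure head at P-1: ψ = P/(ρg) = 461×1000 / (1000 × 9.81) = 46.99 m.
Total head at P-1: h = z + ψ = 682.68 + 46.99 = 729.67 m.
Pressure head at P-6: ψ = P/(ρg) = 428×1000 / (1000 × 9.81) = 43.63 m.
Total head at P-6: h = z + ψ = 684.54 + 43.63 = 728.17 m.
Head difference: h(P-1) − h(P-6) = 729.67 − 728.17 = 1.50 m.
Hydraulic gradient: i = |Δh| / L = 1.50 / 1009 = 0.00149.
Flow is from higher to lower head: from P-1 toward P-6, i.e. toward the north-east.

i ≈ 0.00149; groundwater flows toward the north-east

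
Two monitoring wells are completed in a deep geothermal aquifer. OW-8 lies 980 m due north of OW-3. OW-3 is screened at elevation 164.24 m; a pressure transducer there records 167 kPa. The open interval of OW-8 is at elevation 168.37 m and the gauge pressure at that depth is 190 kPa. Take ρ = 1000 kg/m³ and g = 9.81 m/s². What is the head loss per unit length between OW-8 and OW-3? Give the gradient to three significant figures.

Pressure head at OW-3: ψ = P/(ρg) = 167×1000 / (1000 × 9.81) = 17.02 m.
Total head at OW-3: h = z + ψ = 164.24 + 17.02 = 181.26 m.
Pressure head at OW-8: ψ = P/(ρg) = 190×1000 / (1000 × 9.81) = 19.37 m.
Total head at OW-8: h = z + ψ = 168.37 + 19.37 = 187.74 m.
Head difference: h(OW-3) − h(OW-8) = 181.26 − 187.74 = -6.48 m.
Hydraulic gradient: i = |Δh| / L = 6.48 / 980 = 0.00661.

i ≈ 0.00661 m/m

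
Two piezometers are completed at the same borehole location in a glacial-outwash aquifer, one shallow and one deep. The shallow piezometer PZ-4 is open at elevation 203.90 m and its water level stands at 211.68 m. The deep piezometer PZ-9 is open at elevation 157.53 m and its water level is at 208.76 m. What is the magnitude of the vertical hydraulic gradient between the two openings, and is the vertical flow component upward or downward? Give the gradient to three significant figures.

|i_v| ≈ 0.0630; vertical flow is downward

Total head at PZ-4: h = 211.68 m (water level in the standpipe).
Total head at PZ-9: h = 208.76 m.
Δh = h(PZ-4) − h(PZ-9) = 211.68 − 208.76 = 2.92 m.
Vertical separation Δz = 203.90 − 157.53 = 46.37 m.
|i_v| = |Δh| / Δz = 2.92 / 46.37 = 0.0630.
Head is higher in the shallow piezometer, so vertical flow is downward (recharge condition).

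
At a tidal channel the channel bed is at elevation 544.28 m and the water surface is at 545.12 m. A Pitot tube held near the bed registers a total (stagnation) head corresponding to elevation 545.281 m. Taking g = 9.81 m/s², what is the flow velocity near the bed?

v ≈ 1.78 m/s

Near the bed, under hydrostatic conditions, the piezometric head (z + ψ) equals the free-surface elevation, 545.12 m.
Velocity head = total − piezometric = 545.281 − 545.12 = 0.161 m.
v = √(2g·h_v) = √(2 × 9.81 × 0.161) = 1.78 m/s.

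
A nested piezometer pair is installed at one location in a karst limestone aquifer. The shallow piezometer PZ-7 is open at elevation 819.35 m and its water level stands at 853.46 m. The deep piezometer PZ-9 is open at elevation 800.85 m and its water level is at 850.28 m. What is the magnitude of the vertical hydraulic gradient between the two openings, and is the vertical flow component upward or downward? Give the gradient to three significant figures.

Total head at PZ-7: h = 853.46 m (water level in the standpipe).
Total head at PZ-9: h = 850.28 m.
Δh = h(PZ-7) − h(PZ-9) = 853.46 − 850.28 = 3.18 m.
Vertical separation Δz = 819.35 − 800.85 = 18.50 m.
|i_v| = |Δh| / Δz = 3.18 / 18.50 = 0.172.
Head is higher in the shallow piezometer, so vertical flow is downward (recharge condition).

|i_v| ≈ 0.172; vertical flow is downward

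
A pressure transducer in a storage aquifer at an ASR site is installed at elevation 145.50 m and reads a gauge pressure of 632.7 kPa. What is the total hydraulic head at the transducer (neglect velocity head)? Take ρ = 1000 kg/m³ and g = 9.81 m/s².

h ≈ 210.00 m

ψ = P/(ρg) = 632.7×1000 / (1000 × 9.81) = 64.50 m.
h = z + ψ = 145.50 + 64.50 = 210.00 m.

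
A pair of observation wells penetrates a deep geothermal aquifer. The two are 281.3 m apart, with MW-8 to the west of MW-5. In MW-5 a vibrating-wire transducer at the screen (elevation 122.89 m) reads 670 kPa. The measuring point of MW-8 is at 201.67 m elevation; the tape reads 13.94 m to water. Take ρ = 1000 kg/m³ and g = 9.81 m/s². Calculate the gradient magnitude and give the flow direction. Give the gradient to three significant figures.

i ≈ 0.0123; groundwater flows toward the west

Pressure head at MW-5: ψ = P/(ρg) = 670×1000 / (1000 × 9.81) = 68.30 m.
Total head at MW-5: h = z + ψ = 122.89 + 68.30 = 191.19 m.
Total head at MW-8: h = 201.67 − 13.94 = 187.73 m.
Head difference: h(MW-5) − h(MW-8) = 191.19 − 187.73 = 3.46 m.
Hydraulic gradient: i = |Δh| / L = 3.46 / 281.3 = 0.0123.
Flow is from higher to lower head: from MW-5 toward MW-8, i.e. toward the west.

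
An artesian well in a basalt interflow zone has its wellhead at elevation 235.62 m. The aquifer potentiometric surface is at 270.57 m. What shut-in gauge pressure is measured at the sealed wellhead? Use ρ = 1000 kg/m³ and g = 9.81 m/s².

Head above the cap: Δh = 270.57 − 235.62 = 34.95 m.
P = ρgΔh = 1000 × 9.81 × 34.95 = 342860 Pa ≈ 343 kPa.

P ≈ 343 kPa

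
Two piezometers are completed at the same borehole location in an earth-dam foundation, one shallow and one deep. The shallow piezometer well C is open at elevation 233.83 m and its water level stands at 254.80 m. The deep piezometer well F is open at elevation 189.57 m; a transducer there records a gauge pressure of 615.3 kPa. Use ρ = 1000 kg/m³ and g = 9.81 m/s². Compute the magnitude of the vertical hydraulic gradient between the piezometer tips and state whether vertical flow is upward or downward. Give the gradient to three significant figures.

|i_v| ≈ 0.0567; vertical flow is downward

Total head at well C: h = 254.80 m (water level in the standpipe).
Pressure head at well F: ψ = P/(ρg) = 615.3×1000 / (1000 × 9.81) = 62.72 m.
Total head at well F: h = z + ψ = 189.57 + 62.72 = 252.29 m.
Δh = h(well C) − h(well F) = 254.80 − 252.29 = 2.51 m.
Vertical separation Δz = 233.83 − 189.57 = 44.26 m.
|i_v| = |Δh| / Δz = 2.51 / 44.26 = 0.0567.
Head is higher in the shallow piezometer, so vertical flow is downward (recharge condition).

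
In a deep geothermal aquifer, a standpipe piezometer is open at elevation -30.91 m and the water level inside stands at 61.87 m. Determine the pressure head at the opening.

ψ ≈ 92.78 m

Total head h = 61.87 m (the water-surface elevation in the piezometer).
Pressure head ψ = h − z = 61.87 − (-30.91) = 92.78 m.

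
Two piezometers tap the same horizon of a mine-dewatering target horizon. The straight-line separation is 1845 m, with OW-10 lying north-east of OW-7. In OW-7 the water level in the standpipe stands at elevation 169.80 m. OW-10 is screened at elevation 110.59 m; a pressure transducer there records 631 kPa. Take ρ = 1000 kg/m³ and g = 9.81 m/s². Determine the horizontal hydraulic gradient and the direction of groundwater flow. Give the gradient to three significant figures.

Total head at OW-7: h = 169.80 m (water level in the piezometer is the total head).
Pressure head at OW-10: ψ = P/(ρg) = 631×1000 / (1000 × 9.81) = 64.32 m.
Total head at OW-10: h = z + ψ = 110.59 + 64.32 = 174.91 m.
Head difference: h(OW-7) − h(OW-10) = 169.80 − 174.91 = -5.11 m.
Hydraulic gradient: i = |Δh| / L = 5.11 / 1845 = 0.00277.
Flow is from higher to lower head: from OW-10 toward OW-7, i.e. toward the south-west.

i ≈ 0.00277; groundwater flows toward the south-west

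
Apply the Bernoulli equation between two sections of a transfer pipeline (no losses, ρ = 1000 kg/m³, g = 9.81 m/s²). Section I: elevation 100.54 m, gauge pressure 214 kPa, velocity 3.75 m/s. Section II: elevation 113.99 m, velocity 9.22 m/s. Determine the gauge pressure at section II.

Pressure head at I: ψ₁ = P₁/(ρg) = 214×1000 / (1000 × 9.81) = 21.81 m.
Velocity heads: v₁²/2g = 3.75²/19.62 = 0.717 m; v₂²/2g = 9.22²/19.62 = 4.333 m.
Total head H = z₁ + ψ₁ + v₁²/2g = 100.54 + 21.81 + 0.717 = 123.07 m.
ψ₂ = H − z₂ − v₂²/2g = 123.07 − 113.99 − 4.333 = 4.75 m.
P₂ = ρgψ₂ = 1000 × 9.81 × 4.75 ≈ 46.6 kPa.

P₂ ≈ 46.6 kPa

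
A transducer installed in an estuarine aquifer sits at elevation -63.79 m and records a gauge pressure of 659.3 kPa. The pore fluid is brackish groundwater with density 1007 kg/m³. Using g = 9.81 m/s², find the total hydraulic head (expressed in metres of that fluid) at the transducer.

ψ = P/(ρg) = 659.3×1000 / (1007 × 9.81) = 66.74 m.
h = z + ψ = -63.79 + 66.74 = 2.95 m.

h ≈ 2.95 m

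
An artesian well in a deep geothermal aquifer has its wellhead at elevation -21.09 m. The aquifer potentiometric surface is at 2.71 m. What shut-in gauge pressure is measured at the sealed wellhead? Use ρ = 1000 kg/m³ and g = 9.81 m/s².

P ≈ 233 kPa

Head above the cap: Δh = 2.71 − (-21.09) = 23.80 m.
P = ρgΔh = 1000 × 9.81 × 23.80 = 233478 Pa ≈ 233 kPa.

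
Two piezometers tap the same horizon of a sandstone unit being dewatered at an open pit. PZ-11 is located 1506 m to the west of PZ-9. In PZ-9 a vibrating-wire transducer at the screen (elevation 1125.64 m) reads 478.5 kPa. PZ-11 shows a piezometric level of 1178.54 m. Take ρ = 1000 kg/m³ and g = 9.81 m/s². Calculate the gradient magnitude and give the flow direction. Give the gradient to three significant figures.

i ≈ 0.00274; groundwater flows toward the east

Pressure head at PZ-9: ψ = P/(ρg) = 478.5×1000 / (1000 × 9.81) = 48.78 m.
Total head at PZ-9: h = z + ψ = 1125.64 + 48.78 = 1174.42 m.
Total head at PZ-11: h = 1178.54 m (water level in the piezometer is the total head).
Head difference: h(PZ-9) − h(PZ-11) = 1174.42 − 1178.54 = -4.12 m.
Hydraulic gradient: i = |Δh| / L = 4.12 / 1506 = 0.00274.
Flow is from higher to lower head: from PZ-11 toward PZ-9, i.e. toward the east.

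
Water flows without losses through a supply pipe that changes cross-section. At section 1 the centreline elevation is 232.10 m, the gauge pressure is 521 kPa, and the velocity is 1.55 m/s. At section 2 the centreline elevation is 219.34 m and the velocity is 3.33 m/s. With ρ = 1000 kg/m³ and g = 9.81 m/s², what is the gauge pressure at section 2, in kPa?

P₂ ≈ 642 kPa

Pressure head at 1: ψ₁ = P₁/(ρg) = 521×1000 / (1000 × 9.81) = 53.11 m.
Velocity heads: v₁²/2g = 1.55²/19.62 = 0.122 m; v₂²/2g = 3.33²/19.62 = 0.565 m.
Total head H = z₁ + ψ₁ + v₁²/2g = 232.10 + 53.11 + 0.122 = 285.33 m.
ψ₂ = H − z₂ − v₂²/2g = 285.33 − 219.34 − 0.565 = 65.42 m.
P₂ = ρgψ₂ = 1000 × 9.81 × 65.42 ≈ 642 kPa.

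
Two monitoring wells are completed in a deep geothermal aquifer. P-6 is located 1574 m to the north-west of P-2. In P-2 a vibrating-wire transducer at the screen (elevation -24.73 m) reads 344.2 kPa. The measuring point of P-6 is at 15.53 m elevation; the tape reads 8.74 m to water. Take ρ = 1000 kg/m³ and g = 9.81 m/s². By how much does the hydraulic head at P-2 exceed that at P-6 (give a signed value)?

Pressure head at P-2: ψ = P/(ρg) = 344.2×1000 / (1000 × 9.81) = 35.09 m.
Total head at P-2: h = z + ψ = -24.73 + 35.09 = 10.36 m.
Total head at P-6: h = 15.53 − 8.74 = 6.79 m.
Head difference: h(P-2) − h(P-6) = 10.36 − 6.79 = 3.57 m.

Δh ≈ 3.57 m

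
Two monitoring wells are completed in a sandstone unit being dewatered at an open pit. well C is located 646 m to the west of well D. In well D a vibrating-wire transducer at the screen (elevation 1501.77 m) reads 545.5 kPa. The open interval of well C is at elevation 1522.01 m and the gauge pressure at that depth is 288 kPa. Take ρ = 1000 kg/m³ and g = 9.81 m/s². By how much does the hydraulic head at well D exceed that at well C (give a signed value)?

Δh ≈ 6.01 m

Pressure head at well D: ψ = P/(ρg) = 545.5×1000 / (1000 × 9.81) = 55.61 m.
Total head at well D: h = z + ψ = 1501.77 + 55.61 = 1557.38 m.
Pressure head at well C: ψ = P/(ρg) = 288×1000 / (1000 × 9.81) = 29.36 m.
Total head at well C: h = z + ψ = 1522.01 + 29.36 = 1551.37 m.
Head difference: h(well D) − h(well C) = 1557.38 − 1551.37 = 6.01 m.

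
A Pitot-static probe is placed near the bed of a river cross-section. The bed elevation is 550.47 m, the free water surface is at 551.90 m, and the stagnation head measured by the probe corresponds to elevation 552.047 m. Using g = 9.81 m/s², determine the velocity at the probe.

Near the bed, under hydrostatic conditions, the piezometric head (z + ψ) equals the free-surface elevation, 551.90 m.
Velocity head = total − piezometric = 552.047 − 551.90 = 0.147 m.
v = √(2g·h_v) = √(2 × 9.81 × 0.147) = 1.70 m/s.

v ≈ 1.70 m/s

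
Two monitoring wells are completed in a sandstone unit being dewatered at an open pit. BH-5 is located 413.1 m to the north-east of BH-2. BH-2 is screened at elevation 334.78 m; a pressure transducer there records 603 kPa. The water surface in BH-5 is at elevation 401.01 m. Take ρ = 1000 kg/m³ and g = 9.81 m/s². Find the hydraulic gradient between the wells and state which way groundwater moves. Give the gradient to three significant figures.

Pressure head at BH-2: ψ = P/(ρg) = 603×1000 / (1000 × 9.81) = 61.47 m.
Total head at BH-2: h = z + ψ = 334.78 + 61.47 = 396.25 m.
Total head at BH-5: h = 401.01 m (water level in the piezometer is the total head).
Head difference: h(BH-2) − h(BH-5) = 396.25 − 401.01 = -4.76 m.
Hydraulic gradient: i = |Δh| / L = 4.76 / 413.1 = 0.0115.
Flow is from higher to lower head: from BH-5 toward BH-2, i.e. toward the south-west.

i ≈ 0.0115; groundwater flows toward the south-west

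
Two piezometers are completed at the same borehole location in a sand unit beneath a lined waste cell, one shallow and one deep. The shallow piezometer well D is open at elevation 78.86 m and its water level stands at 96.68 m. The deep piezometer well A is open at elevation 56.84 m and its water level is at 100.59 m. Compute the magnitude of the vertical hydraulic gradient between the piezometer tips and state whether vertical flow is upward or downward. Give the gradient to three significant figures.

Total head at well D: h = 96.68 m (water level in the standpipe).
Total head at well A: h = 100.59 m.
Δh = h(well D) − h(well A) = 96.68 − 100.59 = -3.91 m.
Vertical separation Δz = 78.86 − 56.84 = 22.02 m.
|i_v| = |Δh| / Δz = 3.91 / 22.02 = 0.178.
Head is higher in the deep piezometer, so vertical flow is upward (discharge condition).

|i_v| ≈ 0.178; vertical flow is upward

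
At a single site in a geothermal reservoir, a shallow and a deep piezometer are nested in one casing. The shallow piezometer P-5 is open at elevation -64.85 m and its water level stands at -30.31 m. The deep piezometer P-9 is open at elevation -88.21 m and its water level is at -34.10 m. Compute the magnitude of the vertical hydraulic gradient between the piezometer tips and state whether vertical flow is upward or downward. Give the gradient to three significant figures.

Total head at P-5: h = -30.31 m (water level in the standpipe).
Total head at P-9: h = -34.10 m.
Δh = h(P-5) − h(P-9) = -30.31 − (-34.10) = 3.79 m.
Vertical separation Δz = -64.85 − (-88.21) = 23.36 m.
|i_v| = |Δh| / Δz = 3.79 / 23.36 = 0.162.
Head is higher in the shallow piezometer, so vertical flow is downward (recharge condition).

|i_v| ≈ 0.162; vertical flow is downward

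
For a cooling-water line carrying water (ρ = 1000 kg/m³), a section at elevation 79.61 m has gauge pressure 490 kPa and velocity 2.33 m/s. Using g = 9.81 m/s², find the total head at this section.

Pressure head ψ = P/(ρg) = 490×1000 / (1000 × 9.81) = 49.95 m.
Velocity head = v²/(2g) = 2.33² / (2 × 9.81) = 0.277 m.
h = z + ψ + v²/(2g) = 79.61 + 49.95 + 0.277 = 129.84 m.

h ≈ 129.84 m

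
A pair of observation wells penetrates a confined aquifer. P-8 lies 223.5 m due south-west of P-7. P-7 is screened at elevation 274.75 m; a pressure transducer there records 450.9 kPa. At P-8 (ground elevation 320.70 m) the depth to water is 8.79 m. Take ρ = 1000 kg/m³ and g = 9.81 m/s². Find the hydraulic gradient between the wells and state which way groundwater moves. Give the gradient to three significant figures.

i ≈ 0.0394; groundwater flows toward the south-west

Pressure head at P-7: ψ = P/(ρg) = 450.9×1000 / (1000 × 9.81) = 45.96 m.
Total head at P-7: h = z + ψ = 274.75 + 45.96 = 320.71 m.
Total head at P-8: h = 320.70 − 8.79 = 311.91 m.
Head difference: h(P-7) − h(P-8) = 320.71 − 311.91 = 8.80 m.
Hydraulic gradient: i = |Δh| / L = 8.80 / 223.5 = 0.0394.
Flow is from higher to lower head: from P-7 toward P-8, i.e. toward the south-west.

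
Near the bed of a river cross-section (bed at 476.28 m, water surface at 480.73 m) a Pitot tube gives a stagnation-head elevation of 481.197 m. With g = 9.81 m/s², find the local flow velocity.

Near the bed, under hydrostatic conditions, the piezometric head (z + ψ) equals the free-surface elevation, 480.73 m.
Velocity head = total − piezometric = 481.197 − 480.73 = 0.467 m.
v = √(2g·h_v) = √(2 × 9.81 × 0.467) = 3.03 m/s.

v ≈ 3.03 m/s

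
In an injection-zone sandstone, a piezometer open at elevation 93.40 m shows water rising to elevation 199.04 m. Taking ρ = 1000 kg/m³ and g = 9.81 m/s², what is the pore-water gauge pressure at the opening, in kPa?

Pressure head ψ = h − z = 199.04 − 93.40 = 105.64 m.
P = ρgψ = 1000 × 9.81 × 105.64 = 1036328 Pa ≈ 1040 kPa.

P ≈ 1040 kPa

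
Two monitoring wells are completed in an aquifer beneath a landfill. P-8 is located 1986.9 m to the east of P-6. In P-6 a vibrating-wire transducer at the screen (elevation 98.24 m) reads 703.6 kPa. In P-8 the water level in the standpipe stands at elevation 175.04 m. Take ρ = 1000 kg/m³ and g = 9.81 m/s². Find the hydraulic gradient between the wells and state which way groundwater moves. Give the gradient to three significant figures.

i ≈ 0.00256; groundwater flows toward the west

Pressure head at P-6: ψ = P/(ρg) = 703.6×1000 / (1000 × 9.81) = 71.72 m.
Total head at P-6: h = z + ψ = 98.24 + 71.72 = 169.96 m.
Total head at P-8: h = 175.04 m (water level in the piezometer is the total head).
Head difference: h(P-6) − h(P-8) = 169.96 − 175.04 = -5.08 m.
Hydraulic gradient: i = |Δh| / L = 5.08 / 1986.9 = 0.00256.
Flow is from higher to lower head: from P-8 toward P-6, i.e. toward the west.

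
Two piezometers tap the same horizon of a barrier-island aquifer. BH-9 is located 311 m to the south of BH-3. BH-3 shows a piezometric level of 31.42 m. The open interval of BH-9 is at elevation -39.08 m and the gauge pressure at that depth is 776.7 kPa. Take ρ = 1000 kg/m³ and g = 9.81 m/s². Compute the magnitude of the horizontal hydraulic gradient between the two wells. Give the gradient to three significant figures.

Total head at BH-3: h = 31.42 m (water level in the piezometer is the total head).
Pressure head at BH-9: ψ = P/(ρg) = 776.7×1000 / (1000 × 9.81) = 79.17 m.
Total head at BH-9: h = z + ψ = -39.08 + 79.17 = 40.09 m.
Head difference: h(BH-3) − h(BH-9) = 31.42 − 40.09 = -8.67 m.
Hydraulic gradient: i = |Δh| / L = 8.67 / 311 = 0.0279.

i ≈ 0.0279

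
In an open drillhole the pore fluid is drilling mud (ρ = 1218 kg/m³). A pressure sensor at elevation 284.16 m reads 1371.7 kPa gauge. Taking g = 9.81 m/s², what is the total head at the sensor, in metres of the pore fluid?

ψ = P/(ρg) = 1371.7×1000 / (1218 × 9.81) = 114.80 m.
h = z + ψ = 284.16 + 114.80 = 398.96 m.

h ≈ 398.96 m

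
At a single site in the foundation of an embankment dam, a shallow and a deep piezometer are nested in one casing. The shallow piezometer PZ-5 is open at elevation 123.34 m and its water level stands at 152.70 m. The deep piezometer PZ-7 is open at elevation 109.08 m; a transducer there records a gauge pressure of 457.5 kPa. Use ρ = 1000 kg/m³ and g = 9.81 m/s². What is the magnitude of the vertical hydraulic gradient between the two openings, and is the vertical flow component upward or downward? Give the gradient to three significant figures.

Total head at PZ-5: h = 152.70 m (water level in the standpipe).
Pressure head at PZ-7: ψ = P/(ρg) = 457.5×1000 / (1000 × 9.81) = 46.64 m.
Total head at PZ-7: h = z + ψ = 109.08 + 46.64 = 155.72 m.
Δh = h(PZ-5) − h(PZ-7) = 152.70 − 155.72 = -3.02 m.
Vertical separation Δz = 123.34 − 109.08 = 14.26 m.
|i_v| = |Δh| / Δz = 3.02 / 14.26 = 0.212.
Head is higher in the deep piezometer, so vertical flow is upward (discharge condition).

|i_v| ≈ 0.212; vertical flow is upward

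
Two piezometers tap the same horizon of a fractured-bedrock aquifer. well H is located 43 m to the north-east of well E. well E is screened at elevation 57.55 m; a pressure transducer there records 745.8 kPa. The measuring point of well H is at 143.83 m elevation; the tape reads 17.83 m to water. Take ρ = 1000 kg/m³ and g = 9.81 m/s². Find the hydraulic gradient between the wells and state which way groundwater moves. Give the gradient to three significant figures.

Pressure head at well E: ψ = P/(ρg) = 745.8×1000 / (1000 × 9.81) = 76.02 m.
Total head at well E: h = z + ψ = 57.55 + 76.02 = 133.57 m.
Total head at well H: h = 143.83 − 17.83 = 126.00 m.
Head difference: h(well E) − h(well H) = 133.57 − 126.00 = 7.57 m.
Hydraulic gradient: i = |Δh| / L = 7.57 / 43 = 0.176.
Flow is from higher to lower head: from well E toward well H, i.e. toward the north-east.

i ≈ 0.176; groundwater flows toward the north-east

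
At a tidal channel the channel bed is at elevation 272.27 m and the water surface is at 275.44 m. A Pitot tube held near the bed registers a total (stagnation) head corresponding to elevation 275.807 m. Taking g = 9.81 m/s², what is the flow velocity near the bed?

v ≈ 2.68 m/s

Near the bed, under hydrostatic conditions, the piezometric head (z + ψ) equals the free-surface elevation, 275.44 m.
Velocity head = total − piezometric = 275.807 − 275.44 = 0.367 m.
v = √(2g·h_v) = √(2 × 9.81 × 0.367) = 2.68 m/s.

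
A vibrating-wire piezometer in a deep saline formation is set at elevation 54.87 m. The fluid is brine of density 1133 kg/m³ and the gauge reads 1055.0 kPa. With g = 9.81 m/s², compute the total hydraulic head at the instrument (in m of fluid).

h ≈ 149.79 m

ψ = P/(ρg) = 1055.0×1000 / (1133 × 9.81) = 94.92 m.
h = z + ψ = 54.87 + 94.92 = 149.79 m.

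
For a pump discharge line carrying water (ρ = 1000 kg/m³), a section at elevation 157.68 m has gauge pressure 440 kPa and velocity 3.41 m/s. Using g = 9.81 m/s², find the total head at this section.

Pressure head ψ = P/(ρg) = 440×1000 / (1000 × 9.81) = 44.85 m.
Velocity head = v²/(2g) = 3.41² / (2 × 9.81) = 0.593 m.
h = z + ψ + v²/(2g) = 157.68 + 44.85 + 0.593 = 203.12 m.

h ≈ 203.12 m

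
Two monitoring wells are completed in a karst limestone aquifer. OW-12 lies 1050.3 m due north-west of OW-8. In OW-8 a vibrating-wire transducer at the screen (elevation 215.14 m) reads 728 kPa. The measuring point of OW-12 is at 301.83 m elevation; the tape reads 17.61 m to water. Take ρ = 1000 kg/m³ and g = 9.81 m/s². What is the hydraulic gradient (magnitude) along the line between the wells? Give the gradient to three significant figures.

i ≈ 0.00488

Pressure head at OW-8: ψ = P/(ρg) = 728×1000 / (1000 × 9.81) = 74.21 m.
Total head at OW-8: h = z + ψ = 215.14 + 74.21 = 289.35 m.
Total head at OW-12: h = 301.83 − 17.61 = 284.22 m.
Head difference: h(OW-8) − h(OW-12) = 289.35 − 284.22 = 5.13 m.
Hydraulic gradient: i = |Δh| / L = 5.13 / 1050.3 = 0.00488.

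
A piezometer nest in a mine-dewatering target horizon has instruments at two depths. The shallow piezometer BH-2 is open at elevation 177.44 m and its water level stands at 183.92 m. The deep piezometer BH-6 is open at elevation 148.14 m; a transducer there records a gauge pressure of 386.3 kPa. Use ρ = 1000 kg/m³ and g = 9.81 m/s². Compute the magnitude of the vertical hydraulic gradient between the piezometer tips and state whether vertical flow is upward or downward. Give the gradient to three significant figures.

Total head at BH-2: h = 183.92 m (water level in the standpipe).
Pressure head at BH-6: ψ = P/(ρg) = 386.3×1000 / (1000 × 9.81) = 39.38 m.
Total head at BH-6: h = z + ψ = 148.14 + 39.38 = 187.52 m.
Δh = h(BH-2) − h(BH-6) = 183.92 − 187.52 = -3.60 m.
Vertical separation Δz = 177.44 − 148.14 = 29.30 m.
|i_v| = |Δh| / Δz = 3.60 / 29.30 = 0.123.
Head is higher in the deep piezometer, so vertical flow is upward (discharge condition).

|i_v| ≈ 0.123; vertical flow is upward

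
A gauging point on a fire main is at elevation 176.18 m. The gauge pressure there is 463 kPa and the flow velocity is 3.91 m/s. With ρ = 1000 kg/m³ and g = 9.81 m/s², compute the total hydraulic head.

h ≈ 224.16 m

Pressure head ψ = P/(ρg) = 463×1000 / (1000 × 9.81) = 47.20 m.
Velocity head = v²/(2g) = 3.91² / (2 × 9.81) = 0.779 m.
h = z + ψ + v²/(2g) = 176.18 + 47.20 + 0.779 = 224.16 m.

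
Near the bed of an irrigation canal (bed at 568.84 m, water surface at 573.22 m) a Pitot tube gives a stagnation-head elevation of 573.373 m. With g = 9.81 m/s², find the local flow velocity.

v ≈ 1.73 m/s

Near the bed, under hydrostatic conditions, the piezometric head (z + ψ) equals the free-surface elevation, 573.22 m.
Velocity head = total − piezometric = 573.373 − 573.22 = 0.153 m.
v = √(2g·h_v) = √(2 × 9.81 × 0.153) = 1.73 m/s.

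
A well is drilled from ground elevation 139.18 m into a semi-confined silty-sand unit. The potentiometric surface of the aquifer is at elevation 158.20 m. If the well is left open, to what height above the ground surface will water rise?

≈ 19.02 m above ground

Water rises to the potentiometric surface, so the rise above ground = 158.20 − 139.18 = 19.02 m.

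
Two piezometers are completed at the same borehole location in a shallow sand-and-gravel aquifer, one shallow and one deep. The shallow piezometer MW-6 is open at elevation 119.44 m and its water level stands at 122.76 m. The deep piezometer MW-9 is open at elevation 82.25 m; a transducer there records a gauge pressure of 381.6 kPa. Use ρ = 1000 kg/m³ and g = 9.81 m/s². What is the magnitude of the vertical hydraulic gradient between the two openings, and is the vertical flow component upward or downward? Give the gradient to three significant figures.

Total head at MW-6: h = 122.76 m (water level in the standpipe).
Pressure head at MW-9: ψ = P/(ρg) = 381.6×1000 / (1000 × 9.81) = 38.90 m.
Total head at MW-9: h = z + ψ = 82.25 + 38.90 = 121.15 m.
Δh = h(MW-6) − h(MW-9) = 122.76 − 121.15 = 1.61 m.
Vertical separation Δz = 119.44 − 82.25 = 37.19 m.
|i_v| = |Δh| / Δz = 1.61 / 37.19 = 0.0433.
Head is higher in the shallow piezometer, so vertical flow is downward (recharge condition).

|i_v| ≈ 0.0433; vertical flow is downward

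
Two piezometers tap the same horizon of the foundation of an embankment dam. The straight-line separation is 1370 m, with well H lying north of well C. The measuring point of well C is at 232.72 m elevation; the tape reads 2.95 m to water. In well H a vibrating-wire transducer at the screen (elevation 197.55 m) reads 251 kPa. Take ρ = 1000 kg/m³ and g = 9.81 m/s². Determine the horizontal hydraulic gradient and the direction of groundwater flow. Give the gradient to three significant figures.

i ≈ 0.00484; groundwater flows toward the north

Total head at well C: h = 232.72 − 2.95 = 229.77 m.
Pressure head at well H: ψ = P/(ρg) = 251×1000 / (1000 × 9.81) = 25.59 m.
Total head at well H: h = z + ψ = 197.55 + 25.59 = 223.14 m.
Head difference: h(well C) − h(well H) = 229.77 − 223.14 = 6.63 m.
Hydraulic gradient: i = |Δh| / L = 6.63 / 1370 = 0.00484.
Flow is from higher to lower head: from well C toward well H, i.e. toward the north.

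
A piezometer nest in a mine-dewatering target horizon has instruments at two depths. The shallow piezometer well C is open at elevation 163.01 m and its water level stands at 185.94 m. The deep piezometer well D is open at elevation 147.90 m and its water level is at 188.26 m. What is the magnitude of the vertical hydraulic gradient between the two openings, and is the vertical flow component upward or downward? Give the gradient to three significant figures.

Total head at well C: h = 185.94 m (water level in the standpipe).
Total head at well D: h = 188.26 m.
Δh = h(well C) − h(well D) = 185.94 − 188.26 = -2.32 m.
Vertical separation Δz = 163.01 − 147.90 = 15.11 m.
|i_v| = |Δh| / Δz = 2.32 / 15.11 = 0.154.
Head is higher in the deep piezometer, so vertical flow is upward (discharge condition).

|i_v| ≈ 0.154; vertical flow is upward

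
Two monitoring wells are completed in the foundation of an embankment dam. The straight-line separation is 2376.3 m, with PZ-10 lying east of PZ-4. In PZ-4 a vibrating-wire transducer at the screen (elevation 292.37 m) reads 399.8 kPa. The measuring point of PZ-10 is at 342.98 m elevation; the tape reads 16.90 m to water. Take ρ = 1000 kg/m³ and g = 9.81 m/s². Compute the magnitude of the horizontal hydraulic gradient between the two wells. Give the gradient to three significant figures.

i ≈ 0.00296

Pressure head at PZ-4: ψ = P/(ρg) = 399.8×1000 / (1000 × 9.81) = 40.75 m.
Total head at PZ-4: h = z + ψ = 292.37 + 40.75 = 333.12 m.
Total head at PZ-10: h = 342.98 − 16.90 = 326.08 m.
Head difference: h(PZ-4) − h(PZ-10) = 333.12 − 326.08 = 7.04 m.
Hydraulic gradient: i = |Δh| / L = 7.04 / 2376.3 = 0.00296.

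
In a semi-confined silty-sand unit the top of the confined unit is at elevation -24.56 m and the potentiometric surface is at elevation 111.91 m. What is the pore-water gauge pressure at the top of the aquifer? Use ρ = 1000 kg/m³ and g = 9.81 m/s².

P ≈ 1340 kPa

Pressure head at the aquifer top: ψ = h − z = 111.91 − (-24.56) = 136.47 m.
P = ρgψ = 1000 × 9.81 × 136.47 = 1338771 Pa ≈ 1340 kPa.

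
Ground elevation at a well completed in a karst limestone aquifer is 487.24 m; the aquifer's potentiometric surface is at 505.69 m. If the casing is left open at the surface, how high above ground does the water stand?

Water rises to the potentiometric surface, so the rise above ground = 505.69 − 487.24 = 18.45 m.

≈ 18.45 m above ground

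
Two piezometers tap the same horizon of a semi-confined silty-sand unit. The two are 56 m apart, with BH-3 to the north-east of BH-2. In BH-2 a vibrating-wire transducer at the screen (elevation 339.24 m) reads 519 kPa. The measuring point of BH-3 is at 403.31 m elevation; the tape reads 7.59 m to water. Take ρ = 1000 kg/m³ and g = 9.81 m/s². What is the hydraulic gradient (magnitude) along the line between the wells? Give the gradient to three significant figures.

Pressure head at BH-2: ψ = P/(ρg) = 519×1000 / (1000 × 9.81) = 52.91 m.
Total head at BH-2: h = z + ψ = 339.24 + 52.91 = 392.15 m.
Total head at BH-3: h = 403.31 − 7.59 = 395.72 m.
Head difference: h(BH-2) − h(BH-3) = 392.15 − 395.72 = -3.57 m.
Hydraulic gradient: i = |Δh| / L = 3.57 / 56 = 0.0638.

i ≈ 0.0638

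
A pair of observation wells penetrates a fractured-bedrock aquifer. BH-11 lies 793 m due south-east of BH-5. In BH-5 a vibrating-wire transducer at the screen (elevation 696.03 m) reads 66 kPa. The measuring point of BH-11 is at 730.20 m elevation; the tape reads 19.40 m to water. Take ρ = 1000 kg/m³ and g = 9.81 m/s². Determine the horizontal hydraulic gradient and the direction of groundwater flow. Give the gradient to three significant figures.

i ≈ 0.0101; groundwater flows toward the north-west

Pressure head at BH-5: ψ = P/(ρg) = 66×1000 / (1000 × 9.81) = 6.73 m.
Total head at BH-5: h = z + ψ = 696.03 + 6.73 = 702.76 m.
Total head at BH-11: h = 730.20 − 19.40 = 710.80 m.
Head difference: h(BH-5) − h(BH-11) = 702.76 − 710.80 = -8.04 m.
Hydraulic gradient: i = |Δh| / L = 8.04 / 793 = 0.0101.
Flow is from higher to lower head: from BH-11 toward BH-5, i.e. toward the north-west.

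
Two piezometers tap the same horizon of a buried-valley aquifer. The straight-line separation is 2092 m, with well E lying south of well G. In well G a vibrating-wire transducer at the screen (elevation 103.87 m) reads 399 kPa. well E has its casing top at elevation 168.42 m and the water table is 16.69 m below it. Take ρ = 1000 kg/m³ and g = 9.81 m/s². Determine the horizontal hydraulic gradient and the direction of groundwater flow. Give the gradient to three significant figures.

i ≈ 0.00344; groundwater flows toward the north

Pressure head at well G: ψ = P/(ρg) = 399×1000 / (1000 × 9.81) = 40.67 m.
Total head at well G: h = z + ψ = 103.87 + 40.67 = 144.54 m.
Total head at well E: h = 168.42 − 16.69 = 151.73 m.
Head difference: h(well G) − h(well E) = 144.54 − 151.73 = -7.19 m.
Hydraulic gradient: i = |Δh| / L = 7.19 / 2092 = 0.00344.
Flow is from higher to lower head: from well E toward well G, i.e. toward the north.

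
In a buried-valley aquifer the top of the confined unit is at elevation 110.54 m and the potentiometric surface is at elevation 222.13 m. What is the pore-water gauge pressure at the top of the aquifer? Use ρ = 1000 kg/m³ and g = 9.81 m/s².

P ≈ 1090 kPa

Pressure head at the aquifer top: ψ = h − z = 222.13 − 110.54 = 111.59 m.
P = ρgψ = 1000 × 9.81 × 111.59 = 1094698 Pa ≈ 1090 kPa.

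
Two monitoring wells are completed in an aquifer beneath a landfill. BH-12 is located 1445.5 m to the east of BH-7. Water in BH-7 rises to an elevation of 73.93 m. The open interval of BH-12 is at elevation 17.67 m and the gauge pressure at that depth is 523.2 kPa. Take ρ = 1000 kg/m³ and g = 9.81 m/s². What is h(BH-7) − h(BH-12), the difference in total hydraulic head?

Total head at BH-7: h = 73.93 m (water level in the piezometer is the total head).
Pressure head at BH-12: ψ = P/(ρg) = 523.2×1000 / (1000 × 9.81) = 53.33 m.
Total head at BH-12: h = z + ψ = 17.67 + 53.33 = 71.00 m.
Head difference: h(BH-7) − h(BH-12) = 73.93 − 71.00 = 2.93 m.

Δh ≈ 2.93 m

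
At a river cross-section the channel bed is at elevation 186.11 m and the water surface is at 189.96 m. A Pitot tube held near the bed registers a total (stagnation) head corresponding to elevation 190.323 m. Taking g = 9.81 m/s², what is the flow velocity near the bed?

Near the bed, under hydrostatic conditions, the piezometric head (z + ψ) equals the free-surface elevation, 189.96 m.
Velocity head = total − piezometric = 190.323 − 189.96 = 0.363 m.
v = √(2g·h_v) = √(2 × 9.81 × 0.363) = 2.67 m/s.

v ≈ 2.67 m/s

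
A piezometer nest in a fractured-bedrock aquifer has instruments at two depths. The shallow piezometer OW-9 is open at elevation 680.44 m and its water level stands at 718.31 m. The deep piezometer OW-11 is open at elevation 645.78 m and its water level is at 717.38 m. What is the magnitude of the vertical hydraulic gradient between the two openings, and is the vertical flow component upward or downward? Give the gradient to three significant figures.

|i_v| ≈ 0.0268; vertical flow is downward

Total head at OW-9: h = 718.31 m (water level in the standpipe).
Total head at OW-11: h = 717.38 m.
Δh = h(OW-9) − h(OW-11) = 718.31 − 717.38 = 0.93 m.
Vertical separation Δz = 680.44 − 645.78 = 34.66 m.
|i_v| = |Δh| / Δz = 0.93 / 34.66 = 0.0268.
Head is higher in the shallow piezometer, so vertical flow is downward (recharge condition).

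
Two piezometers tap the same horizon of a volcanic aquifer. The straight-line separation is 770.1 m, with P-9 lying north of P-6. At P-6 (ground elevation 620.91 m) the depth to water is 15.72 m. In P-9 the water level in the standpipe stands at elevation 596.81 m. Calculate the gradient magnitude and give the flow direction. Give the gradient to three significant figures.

i ≈ 0.0109; groundwater flows toward the north

Total head at P-6: h = 620.91 − 15.72 = 605.19 m.
Total head at P-9: h = 596.81 m (water level in the piezometer is the total head).
Head difference: h(P-6) − h(P-9) = 605.19 − 596.81 = 8.38 m.
Hydraulic gradient: i = |Δh| / L = 8.38 / 770.1 = 0.0109.
Flow is from higher to lower head: from P-6 toward P-9, i.e. toward the north.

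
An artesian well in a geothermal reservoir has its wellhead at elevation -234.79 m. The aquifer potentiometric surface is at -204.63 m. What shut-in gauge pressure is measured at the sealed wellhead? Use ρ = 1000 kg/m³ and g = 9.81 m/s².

Head above the cap: Δh = -204.63 − (-234.79) = 30.16 m.
P = ρgΔh = 1000 × 9.81 × 30.16 = 295870 Pa ≈ 296 kPa.

P ≈ 296 kPa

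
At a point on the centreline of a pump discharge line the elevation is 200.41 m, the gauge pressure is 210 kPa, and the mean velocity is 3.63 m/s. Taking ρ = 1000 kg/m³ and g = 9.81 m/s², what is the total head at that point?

h ≈ 222.49 m

Pressure head ψ = P/(ρg) = 210×1000 / (1000 × 9.81) = 21.41 m.
Velocity head = v²/(2g) = 3.63² / (2 × 9.81) = 0.672 m.
h = z + ψ + v²/(2g) = 200.41 + 21.41 + 0.672 = 222.49 m.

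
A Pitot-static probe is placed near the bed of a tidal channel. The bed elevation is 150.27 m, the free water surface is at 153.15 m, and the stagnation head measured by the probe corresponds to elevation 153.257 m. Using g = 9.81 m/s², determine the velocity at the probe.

v ≈ 1.45 m/s

Near the bed, under hydrostatic conditions, the piezometric head (z + ψ) equals the free-surface elevation, 153.15 m.
Velocity head = total − piezometric = 153.257 − 153.15 = 0.107 m.
v = √(2g·h_v) = √(2 × 9.81 × 0.107) = 1.45 m/s.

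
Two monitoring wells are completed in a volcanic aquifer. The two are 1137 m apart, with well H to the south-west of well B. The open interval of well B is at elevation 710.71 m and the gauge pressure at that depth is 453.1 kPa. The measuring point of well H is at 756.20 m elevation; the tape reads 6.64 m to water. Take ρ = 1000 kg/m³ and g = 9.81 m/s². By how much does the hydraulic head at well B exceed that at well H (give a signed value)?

Pressure head at well B: ψ = P/(ρg) = 453.1×1000 / (1000 × 9.81) = 46.19 m.
Total head at well B: h = z + ψ = 710.71 + 46.19 = 756.90 m.
Total head at well H: h = 756.20 − 6.64 = 749.56 m.
Head difference: h(well B) − h(well H) = 756.90 − 749.56 = 7.34 m.

Δh ≈ 7.34 m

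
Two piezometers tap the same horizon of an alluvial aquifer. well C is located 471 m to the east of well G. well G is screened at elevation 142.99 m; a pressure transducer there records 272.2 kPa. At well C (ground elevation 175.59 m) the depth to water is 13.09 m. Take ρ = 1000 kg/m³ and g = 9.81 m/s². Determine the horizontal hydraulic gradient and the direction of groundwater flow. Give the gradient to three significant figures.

i ≈ 0.0175; groundwater flows toward the east

Pressure head at well G: ψ = P/(ρg) = 272.2×1000 / (1000 × 9.81) = 27.75 m.
Total head at well G: h = z + ψ = 142.99 + 27.75 = 170.74 m.
Total head at well C: h = 175.59 − 13.09 = 162.50 m.
Head difference: h(well G) − h(well C) = 170.74 − 162.50 = 8.24 m.
Hydraulic gradient: i = |Δh| / L = 8.24 / 471 = 0.0175.
Flow is from higher to lower head: from well G toward well C, i.e. toward the east.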